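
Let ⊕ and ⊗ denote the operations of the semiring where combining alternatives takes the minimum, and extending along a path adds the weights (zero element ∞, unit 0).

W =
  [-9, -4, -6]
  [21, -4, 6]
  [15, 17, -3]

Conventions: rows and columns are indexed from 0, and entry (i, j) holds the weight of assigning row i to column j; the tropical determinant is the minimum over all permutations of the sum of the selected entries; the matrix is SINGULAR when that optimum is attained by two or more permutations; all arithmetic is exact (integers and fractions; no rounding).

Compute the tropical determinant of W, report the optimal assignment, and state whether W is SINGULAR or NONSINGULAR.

σ = (0, 1, 2): (-9) + (-4) + (-3) = -16
σ = (0, 2, 1): (-9) + 6 + 17 = 14
σ = (1, 0, 2): (-4) + 21 + (-3) = 14
σ = (1, 2, 0): (-4) + 6 + 15 = 17
σ = (2, 0, 1): (-6) + 21 + 17 = 32
σ = (2, 1, 0): (-6) + (-4) + 15 = 5
Optimal value attained by: σ = (0, 1, 2).
Answer: det⊕(W) = -16; verdict: NONSINGULAR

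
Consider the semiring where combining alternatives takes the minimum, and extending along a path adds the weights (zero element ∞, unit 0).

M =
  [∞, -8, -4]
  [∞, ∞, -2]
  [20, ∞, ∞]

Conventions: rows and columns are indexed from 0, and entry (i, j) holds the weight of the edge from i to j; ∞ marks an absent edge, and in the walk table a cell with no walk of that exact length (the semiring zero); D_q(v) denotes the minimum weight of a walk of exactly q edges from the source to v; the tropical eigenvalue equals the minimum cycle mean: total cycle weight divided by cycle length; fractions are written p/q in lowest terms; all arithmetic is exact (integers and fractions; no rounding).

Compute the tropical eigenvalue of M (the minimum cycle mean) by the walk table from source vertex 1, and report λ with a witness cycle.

q=0: [∞, 0, ∞]
q=1: [∞, ∞, -2]
q=2: [18, ∞, ∞]
q=3: [∞, 10, 14]
Optimal cycle mean attained by: cycle 0->1->2->0, total (-8) + (-2) + 20, length 3.
Answer: λ = 10/3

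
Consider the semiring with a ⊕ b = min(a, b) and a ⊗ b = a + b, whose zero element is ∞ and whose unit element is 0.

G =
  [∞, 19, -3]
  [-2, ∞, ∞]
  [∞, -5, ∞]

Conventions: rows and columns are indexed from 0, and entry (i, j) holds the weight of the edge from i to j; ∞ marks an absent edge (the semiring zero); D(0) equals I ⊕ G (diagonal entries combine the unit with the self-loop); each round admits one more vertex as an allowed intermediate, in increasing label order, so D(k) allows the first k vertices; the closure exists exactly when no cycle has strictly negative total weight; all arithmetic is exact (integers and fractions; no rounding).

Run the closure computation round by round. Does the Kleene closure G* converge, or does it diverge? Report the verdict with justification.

D(0):
  [0, 19, -3]
  [-2, 0, ∞]
  [∞, -5, 0]
D(1):
  [0, 19, -3]
  [-2, 0, -5]
  [∞, -5, 0]
Detection: at round 2, diagonal entry (2, 2) turns strictly negative.
Key observation: the cycle 2->1->0->2 has total weight (-5) + (-2) + (-3), which is strictly negative.
Answer: DIVERGES — negative cycle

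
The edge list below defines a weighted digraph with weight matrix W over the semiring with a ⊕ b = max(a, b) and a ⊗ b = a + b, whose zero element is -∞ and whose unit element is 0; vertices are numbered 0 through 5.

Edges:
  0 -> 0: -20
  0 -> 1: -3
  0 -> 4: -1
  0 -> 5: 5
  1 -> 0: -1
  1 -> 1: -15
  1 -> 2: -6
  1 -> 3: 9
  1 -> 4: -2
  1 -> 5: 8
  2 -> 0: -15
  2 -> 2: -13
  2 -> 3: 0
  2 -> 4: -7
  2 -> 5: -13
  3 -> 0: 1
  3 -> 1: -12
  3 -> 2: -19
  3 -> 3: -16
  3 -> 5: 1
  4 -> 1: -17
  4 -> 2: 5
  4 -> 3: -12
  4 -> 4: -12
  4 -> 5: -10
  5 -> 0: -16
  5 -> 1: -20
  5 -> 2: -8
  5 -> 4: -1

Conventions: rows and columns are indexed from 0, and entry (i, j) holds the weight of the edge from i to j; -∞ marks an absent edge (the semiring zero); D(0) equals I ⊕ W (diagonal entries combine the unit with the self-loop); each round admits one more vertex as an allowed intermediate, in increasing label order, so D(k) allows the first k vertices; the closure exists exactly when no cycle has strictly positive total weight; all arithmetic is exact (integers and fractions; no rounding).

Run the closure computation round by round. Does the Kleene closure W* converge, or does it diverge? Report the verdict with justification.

D(0):
  [0, -3, -∞, -∞, -1, 5]
  [-1, 0, -6, 9, -2, 8]
  [-15, -∞, 0, 0, -7, -13]
  [1, -12, -19, 0, -∞, 1]
  [-∞, -17, 5, -12, 0, -10]
  [-16, -20, -8, -∞, -1, 0]
D(1):
  [0, -3, -∞, -∞, -1, 5]
  [-1, 0, -6, 9, -2, 8]
  [-15, -18, 0, 0, -7, -10]
  [1, -2, -19, 0, 0, 6]
  [-∞, -17, 5, -12, 0, -10]
  [-16, -19, -8, -∞, -1, 0]
Detection: at round 2, diagonal entry (3, 3) turns strictly positive.
Key observation: the cycle 3->0->1->3 has total weight 1 + (-3) + 9, which is strictly positive.
Answer: DIVERGES — positive cycle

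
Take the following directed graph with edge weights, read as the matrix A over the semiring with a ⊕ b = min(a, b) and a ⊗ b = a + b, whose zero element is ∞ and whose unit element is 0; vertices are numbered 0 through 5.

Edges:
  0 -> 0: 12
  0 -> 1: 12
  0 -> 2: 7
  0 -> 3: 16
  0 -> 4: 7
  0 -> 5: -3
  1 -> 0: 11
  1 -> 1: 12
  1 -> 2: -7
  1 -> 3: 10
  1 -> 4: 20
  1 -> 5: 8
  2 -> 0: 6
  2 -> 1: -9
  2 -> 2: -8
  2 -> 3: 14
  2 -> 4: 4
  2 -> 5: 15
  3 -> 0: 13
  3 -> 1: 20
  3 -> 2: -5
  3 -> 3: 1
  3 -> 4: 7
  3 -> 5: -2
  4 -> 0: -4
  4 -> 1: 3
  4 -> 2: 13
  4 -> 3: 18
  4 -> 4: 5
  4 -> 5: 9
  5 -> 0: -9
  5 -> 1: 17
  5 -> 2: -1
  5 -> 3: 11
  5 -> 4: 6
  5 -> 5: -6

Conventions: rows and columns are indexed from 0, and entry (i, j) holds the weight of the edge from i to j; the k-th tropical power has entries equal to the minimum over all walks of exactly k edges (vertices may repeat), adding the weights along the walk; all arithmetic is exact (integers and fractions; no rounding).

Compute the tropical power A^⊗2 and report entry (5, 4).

A^⊗2:
  [-12, -2, -4, 8, 3, -9]
  [-1, -16, -15, 7, -3, 2]
  [-2, -17, -16, 1, -4, -1]
  [-11, -14, -13, 2, -1, -8]
  [0, 4, -4, 12, 3, -7]
  [-15, -10, -9, 5, -2, -12]
Key observation: the optimum is the walk 5->0->4, with weight (-9) + 7 = -2.
Optimal value attained by: walk 5->0->4.
Answer: (A^⊗2)[5][4] = -2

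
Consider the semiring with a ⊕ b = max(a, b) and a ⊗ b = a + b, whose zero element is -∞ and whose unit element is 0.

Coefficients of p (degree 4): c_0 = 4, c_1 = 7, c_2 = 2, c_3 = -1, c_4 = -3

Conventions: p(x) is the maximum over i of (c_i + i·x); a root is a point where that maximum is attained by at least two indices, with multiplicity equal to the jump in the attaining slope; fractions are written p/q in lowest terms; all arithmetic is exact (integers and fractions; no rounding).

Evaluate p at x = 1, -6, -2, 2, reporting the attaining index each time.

p(1) = max(4+0·1=4, 7+1·1=8, 2+2·1=4, -1+3·1=2, -3+4·1=1) = 8 (attained by i=1)
p(-6) = max(4+0·(-6)=4, 7+1·(-6)=1, 2+2·(-6)=-10, -1+3·(-6)=-19, -3+4·(-6)=-27) = 4 (attained by i=0)
p(-2) = max(4+0·(-2)=4, 7+1·(-2)=5, 2+2·(-2)=-2, -1+3·(-2)=-7, -3+4·(-2)=-11) = 5 (attained by i=1)
p(2) = max(4+0·2=4, 7+1·2=9, 2+2·2=6, -1+3·2=5, -3+4·2=5) = 9 (attained by i=1)
Answer: p(1) = 8; p(-6) = 4; p(-2) = 5; p(2) = 9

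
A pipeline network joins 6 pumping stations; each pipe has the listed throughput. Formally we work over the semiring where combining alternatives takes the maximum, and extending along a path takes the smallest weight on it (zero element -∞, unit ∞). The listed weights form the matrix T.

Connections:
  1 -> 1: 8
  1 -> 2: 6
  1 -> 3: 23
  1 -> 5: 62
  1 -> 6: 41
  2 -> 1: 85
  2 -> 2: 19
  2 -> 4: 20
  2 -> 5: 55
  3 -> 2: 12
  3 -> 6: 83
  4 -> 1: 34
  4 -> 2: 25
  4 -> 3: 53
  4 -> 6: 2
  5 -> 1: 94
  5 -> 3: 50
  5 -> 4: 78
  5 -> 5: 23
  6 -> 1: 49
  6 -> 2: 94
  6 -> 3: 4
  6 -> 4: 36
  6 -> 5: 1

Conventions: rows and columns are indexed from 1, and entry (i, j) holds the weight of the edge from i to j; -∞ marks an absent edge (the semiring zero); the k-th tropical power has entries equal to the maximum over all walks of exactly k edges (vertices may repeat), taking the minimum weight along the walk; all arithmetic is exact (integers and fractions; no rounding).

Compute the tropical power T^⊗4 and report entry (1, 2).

T^⊗2:
  [62, 41, 50, 62, 23, 23]
  [55, 20, 50, 55, 62, 41]
  [49, 83, 4, 36, 12, -∞]
  [25, 19, 23, 20, 34, 53]
  [34, 25, 53, 23, 62, 50]
  [85, 25, 36, 20, 55, 41]
T^⊗3:
  [41, 25, 53, 23, 62, 50]
  [62, 41, 53, 62, 55, 50]
  [83, 25, 36, 20, 55, 41]
  [49, 53, 34, 36, 25, 25]
  [62, 50, 50, 62, 34, 53]
  [55, 41, 50, 55, 62, 41]
T^⊗4:
  [62, 50, 50, 62, 41, 53]
  [55, 50, 53, 55, 62, 53]
  [55, 41, 50, 55, 62, 41]
  [53, 25, 36, 25, 53, 41]
  [50, 53, 53, 36, 62, 50]
  [62, 41, 53, 62, 55, 50]
Key observation: the optimum is the walk 1->5->3->6->2, with weight 62 min 50 min 83 min 94 = 50.
Optimal value attained by: walk 1->5->3->6->2.
Answer: (T^⊗4)[1][2] = 50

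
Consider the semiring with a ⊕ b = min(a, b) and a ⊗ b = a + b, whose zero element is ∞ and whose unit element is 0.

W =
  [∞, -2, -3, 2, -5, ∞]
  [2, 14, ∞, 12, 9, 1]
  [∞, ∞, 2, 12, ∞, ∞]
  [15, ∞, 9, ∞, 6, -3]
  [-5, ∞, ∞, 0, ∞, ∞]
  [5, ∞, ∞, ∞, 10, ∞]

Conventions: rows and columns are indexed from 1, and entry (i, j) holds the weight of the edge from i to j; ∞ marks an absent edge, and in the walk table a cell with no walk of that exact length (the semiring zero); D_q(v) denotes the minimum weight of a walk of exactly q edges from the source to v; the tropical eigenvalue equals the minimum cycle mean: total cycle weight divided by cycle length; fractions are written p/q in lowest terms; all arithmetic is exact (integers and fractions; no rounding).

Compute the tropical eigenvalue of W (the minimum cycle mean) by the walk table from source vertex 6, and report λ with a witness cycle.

q=0: [∞, ∞, ∞, ∞, ∞, 0]
q=1: [5, ∞, ∞, ∞, 10, ∞]
q=2: [5, 3, 2, 7, 0, ∞]
q=3: [-5, 3, 2, 0, 0, 4]
q=4: [-5, -7, -8, -3, -10, -3]
q=5: [-15, -7, -8, -10, -10, -6]
q=6: [-15, -17, -18, -13, -20, -13]
Optimal cycle mean attained by: cycle 1->5->1, total (-5) + (-5), length 2.
Answer: λ = -5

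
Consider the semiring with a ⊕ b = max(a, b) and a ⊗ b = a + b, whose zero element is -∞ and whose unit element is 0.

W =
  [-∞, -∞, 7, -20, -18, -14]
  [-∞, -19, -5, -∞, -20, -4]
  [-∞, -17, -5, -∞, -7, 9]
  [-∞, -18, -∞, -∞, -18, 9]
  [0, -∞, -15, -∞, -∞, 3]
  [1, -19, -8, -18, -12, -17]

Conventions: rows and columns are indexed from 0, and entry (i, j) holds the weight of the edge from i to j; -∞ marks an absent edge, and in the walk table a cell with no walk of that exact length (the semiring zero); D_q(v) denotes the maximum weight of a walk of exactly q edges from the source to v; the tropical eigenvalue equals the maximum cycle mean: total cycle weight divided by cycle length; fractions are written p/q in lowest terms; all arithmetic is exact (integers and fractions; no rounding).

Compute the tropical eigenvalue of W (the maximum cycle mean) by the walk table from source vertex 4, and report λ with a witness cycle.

q=0: [-∞, -∞, -∞, -∞, 0, -∞]
q=1: [0, -∞, -15, -∞, -∞, 3]
q=2: [4, -16, 7, -15, -9, -6]
q=3: [-5, -10, 11, -16, 0, 16]
q=4: [17, -3, 8, -2, 4, 20]
q=5: [21, 1, 24, 2, 8, 17]
q=6: [18, 7, 28, 1, 17, 33]
Optimal cycle mean attained by: cycle 0->2->5->0, total 7 + 9 + 1, length 3.
Answer: λ = 17/3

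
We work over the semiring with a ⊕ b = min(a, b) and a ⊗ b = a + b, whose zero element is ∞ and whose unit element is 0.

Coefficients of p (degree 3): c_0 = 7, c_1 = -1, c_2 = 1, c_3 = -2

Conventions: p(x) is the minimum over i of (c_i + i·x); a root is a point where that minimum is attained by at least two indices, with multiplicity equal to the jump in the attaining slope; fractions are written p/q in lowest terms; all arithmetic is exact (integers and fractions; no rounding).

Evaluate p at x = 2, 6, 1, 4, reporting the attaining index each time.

p(2) = min(7+0·2=7, -1+1·2=1, 1+2·2=5, -2+3·2=4) = 1 (attained by i=1)
p(6) = min(7+0·6=7, -1+1·6=5, 1+2·6=13, -2+3·6=16) = 5 (attained by i=1)
p(1) = min(7+0·1=7, -1+1·1=0, 1+2·1=3, -2+3·1=1) = 0 (attained by i=1)
p(4) = min(7+0·4=7, -1+1·4=3, 1+2·4=9, -2+3·4=10) = 3 (attained by i=1)
Answer: p(2) = 1; p(6) = 5; p(1) = 0; p(4) = 3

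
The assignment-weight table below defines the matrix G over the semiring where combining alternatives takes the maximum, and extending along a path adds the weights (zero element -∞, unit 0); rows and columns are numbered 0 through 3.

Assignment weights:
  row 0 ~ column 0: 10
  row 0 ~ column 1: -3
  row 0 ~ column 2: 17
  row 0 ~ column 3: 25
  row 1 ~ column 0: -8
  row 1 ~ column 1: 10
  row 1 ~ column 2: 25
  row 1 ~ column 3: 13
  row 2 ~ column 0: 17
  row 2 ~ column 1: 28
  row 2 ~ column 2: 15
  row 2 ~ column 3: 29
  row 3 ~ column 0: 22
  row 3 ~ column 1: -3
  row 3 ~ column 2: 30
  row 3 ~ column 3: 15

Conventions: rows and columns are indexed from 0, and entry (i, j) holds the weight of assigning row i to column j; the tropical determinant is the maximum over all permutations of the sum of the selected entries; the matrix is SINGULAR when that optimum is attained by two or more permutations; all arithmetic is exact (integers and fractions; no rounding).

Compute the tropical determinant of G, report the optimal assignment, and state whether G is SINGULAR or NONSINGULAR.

σ = (0, 1, 2, 3): 10 + 10 + 15 + 15 = 50
σ = (0, 1, 3, 2): 10 + 10 + 29 + 30 = 79
σ = (0, 2, 1, 3): 10 + 25 + 28 + 15 = 78
σ = (0, 2, 3, 1): 10 + 25 + 29 + (-3) = 61
σ = (0, 3, 1, 2): 10 + 13 + 28 + 30 = 81
σ = (0, 3, 2, 1): 10 + 13 + 15 + (-3) = 35
σ = (1, 0, 2, 3): (-3) + (-8) + 15 + 15 = 19
σ = (1, 0, 3, 2): (-3) + (-8) + 29 + 30 = 48
σ = (1, 2, 0, 3): (-3) + 25 + 17 + 15 = 54
σ = (1, 2, 3, 0): (-3) + 25 + 29 + 22 = 73
σ = (1, 3, 0, 2): (-3) + 13 + 17 + 30 = 57
σ = (1, 3, 2, 0): (-3) + 13 + 15 + 22 = 47
σ = (2, 0, 1, 3): 17 + (-8) + 28 + 15 = 52
σ = (2, 0, 3, 1): 17 + (-8) + 29 + (-3) = 35
σ = (2, 1, 0, 3): 17 + 10 + 17 + 15 = 59
σ = (2, 1, 3, 0): 17 + 10 + 29 + 22 = 78
σ = (2, 3, 0, 1): 17 + 13 + 17 + (-3) = 44
σ = (2, 3, 1, 0): 17 + 13 + 28 + 22 = 80
σ = (3, 0, 1, 2): 25 + (-8) + 28 + 30 = 75
σ = (3, 0, 2, 1): 25 + (-8) + 15 + (-3) = 29
σ = (3, 1, 0, 2): 25 + 10 + 17 + 30 = 82
σ = (3, 1, 2, 0): 25 + 10 + 15 + 22 = 72
σ = (3, 2, 0, 1): 25 + 25 + 17 + (-3) = 64
σ = (3, 2, 1, 0): 25 + 25 + 28 + 22 = 100
Optimal value attained by: σ = (3, 2, 1, 0).
Answer: det⊕(G) = 100; verdict: NONSINGULAR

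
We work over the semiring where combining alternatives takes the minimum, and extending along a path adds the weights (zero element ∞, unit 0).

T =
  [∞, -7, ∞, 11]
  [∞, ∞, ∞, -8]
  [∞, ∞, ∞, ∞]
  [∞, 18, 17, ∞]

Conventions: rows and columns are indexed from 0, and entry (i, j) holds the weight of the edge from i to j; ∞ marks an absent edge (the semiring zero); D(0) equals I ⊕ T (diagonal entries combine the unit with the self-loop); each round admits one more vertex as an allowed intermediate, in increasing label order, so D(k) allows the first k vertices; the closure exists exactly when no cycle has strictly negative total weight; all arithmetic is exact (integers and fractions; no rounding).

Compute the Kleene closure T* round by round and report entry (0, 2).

D(0):
  [0, -7, ∞, 11]
  [∞, 0, ∞, -8]
  [∞, ∞, 0, ∞]
  [∞, 18, 17, 0]
D(1):
  [0, -7, ∞, 11]
  [∞, 0, ∞, -8]
  [∞, ∞, 0, ∞]
  [∞, 18, 17, 0]
D(2):
  [0, -7, ∞, -15]
  [∞, 0, ∞, -8]
  [∞, ∞, 0, ∞]
  [∞, 18, 17, 0]
D(3):
  [0, -7, ∞, -15]
  [∞, 0, ∞, -8]
  [∞, ∞, 0, ∞]
  [∞, 18, 17, 0]
D(4):
  [0, -7, 2, -15]
  [∞, 0, 9, -8]
  [∞, ∞, 0, ∞]
  [∞, 18, 17, 0]
Answer: T*[0][2] = 2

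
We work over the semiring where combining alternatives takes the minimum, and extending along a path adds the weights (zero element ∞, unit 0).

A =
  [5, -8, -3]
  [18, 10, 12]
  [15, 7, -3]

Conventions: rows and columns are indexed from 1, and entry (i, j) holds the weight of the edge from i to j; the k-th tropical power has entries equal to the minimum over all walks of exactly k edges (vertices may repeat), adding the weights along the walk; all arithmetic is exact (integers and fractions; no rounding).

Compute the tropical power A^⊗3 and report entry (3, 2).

A^⊗2:
  [10, -3, -6]
  [23, 10, 9]
  [12, 4, -6]
A^⊗3:
  [9, 1, -9]
  [24, 15, 6]
  [9, 1, -9]
Key observation: the optimum is the walk 3->3->3->2, with weight (-3) + (-3) + 7 = 1.
Optimal value attained by: walk 3->3->3->2.
Answer: (A^⊗3)[3][2] = 1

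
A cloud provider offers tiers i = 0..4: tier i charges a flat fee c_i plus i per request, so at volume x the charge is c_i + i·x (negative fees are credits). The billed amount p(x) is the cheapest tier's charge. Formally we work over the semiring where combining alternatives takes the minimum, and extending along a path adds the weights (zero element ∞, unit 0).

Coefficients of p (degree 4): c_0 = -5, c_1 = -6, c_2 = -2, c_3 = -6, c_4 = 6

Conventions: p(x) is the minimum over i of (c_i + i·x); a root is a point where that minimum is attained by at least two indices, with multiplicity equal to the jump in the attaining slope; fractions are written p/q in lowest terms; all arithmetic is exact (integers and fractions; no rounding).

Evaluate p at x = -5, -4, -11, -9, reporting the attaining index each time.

p(-5) = min(-5+0·(-5)=-5, -6+1·(-5)=-11, -2+2·(-5)=-12, -6+3·(-5)=-21, 6+4·(-5)=-14) = -21 (attained by i=3)
p(-4) = min(-5+0·(-4)=-5, -6+1·(-4)=-10, -2+2·(-4)=-10, -6+3·(-4)=-18, 6+4·(-4)=-10) = -18 (attained by i=3)
p(-11) = min(-5+0·(-11)=-5, -6+1·(-11)=-17, -2+2·(-11)=-24, -6+3·(-11)=-39, 6+4·(-11)=-38) = -39 (attained by i=3)
p(-9) = min(-5+0·(-9)=-5, -6+1·(-9)=-15, -2+2·(-9)=-20, -6+3·(-9)=-33, 6+4·(-9)=-30) = -33 (attained by i=3)
Answer: p(-5) = -21; p(-4) = -18; p(-11) = -39; p(-9) = -33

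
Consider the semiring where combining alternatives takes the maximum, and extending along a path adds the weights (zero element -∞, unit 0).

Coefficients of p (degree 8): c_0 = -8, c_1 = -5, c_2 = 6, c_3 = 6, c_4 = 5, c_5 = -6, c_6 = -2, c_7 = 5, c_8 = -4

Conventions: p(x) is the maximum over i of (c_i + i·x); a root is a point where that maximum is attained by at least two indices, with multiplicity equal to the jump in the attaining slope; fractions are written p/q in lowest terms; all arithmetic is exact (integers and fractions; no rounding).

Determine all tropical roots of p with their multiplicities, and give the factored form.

hull edge (i=0, c=-8) to (i=2, c=6): slope 7, span 2
hull edge (i=2, c=6) to (i=3, c=6): slope 0, span 1
hull edge (i=3, c=6) to (i=7, c=5): slope -1/4, span 4
hull edge (i=7, c=5) to (i=8, c=-4): slope -9, span 1
Factored form: p(x) = -4 ⊗ (x ⊕ (-7)) ⊗ (x ⊕ (-7)) ⊗ (x ⊕ 0) ⊗ (x ⊕ 1/4) ⊗ (x ⊕ 1/4) ⊗ (x ⊕ 1/4) ⊗ (x ⊕ 1/4) ⊗ (x ⊕ 9)
Answer: roots = -7 (mult 2), 0 (mult 1), 1/4 (mult 4), 9 (mult 1)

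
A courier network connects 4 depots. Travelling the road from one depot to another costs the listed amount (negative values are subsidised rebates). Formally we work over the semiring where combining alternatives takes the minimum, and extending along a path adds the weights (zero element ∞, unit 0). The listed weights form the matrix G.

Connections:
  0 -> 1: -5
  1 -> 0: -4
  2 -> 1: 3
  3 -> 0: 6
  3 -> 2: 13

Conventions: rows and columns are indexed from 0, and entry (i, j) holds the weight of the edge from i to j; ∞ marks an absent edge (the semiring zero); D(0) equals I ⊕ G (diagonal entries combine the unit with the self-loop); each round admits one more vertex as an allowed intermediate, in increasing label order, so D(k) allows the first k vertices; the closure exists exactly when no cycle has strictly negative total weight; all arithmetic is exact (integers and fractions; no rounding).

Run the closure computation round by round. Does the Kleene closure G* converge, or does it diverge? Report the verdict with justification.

D(0):
  [0, -5, ∞, ∞]
  [-4, 0, ∞, ∞]
  [∞, 3, 0, ∞]
  [6, ∞, 13, 0]
Detection: at round 1, diagonal entry (1, 1) turns strictly negative.
Key observation: the cycle 1->0->1 has total weight (-4) + (-5), which is strictly negative.
Answer: DIVERGES — negative cycle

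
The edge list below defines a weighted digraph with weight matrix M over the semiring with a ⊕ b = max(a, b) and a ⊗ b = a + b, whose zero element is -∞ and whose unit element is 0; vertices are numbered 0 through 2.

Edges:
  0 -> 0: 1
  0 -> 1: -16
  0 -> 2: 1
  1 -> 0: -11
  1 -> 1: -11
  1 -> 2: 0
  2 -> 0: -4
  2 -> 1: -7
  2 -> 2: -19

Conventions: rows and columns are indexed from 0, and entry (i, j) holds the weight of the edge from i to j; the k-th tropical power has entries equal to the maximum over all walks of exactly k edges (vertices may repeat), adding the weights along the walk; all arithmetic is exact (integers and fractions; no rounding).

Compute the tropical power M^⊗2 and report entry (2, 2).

M^⊗2:
  [2, -6, 2]
  [-4, -7, -10]
  [-3, -18, -3]
Key observation: the optimum is the walk 2->0->2, with weight (-4) + 1 = -3.
Optimal value attained by: walk 2->0->2.
Answer: (M^⊗2)[2][2] = -3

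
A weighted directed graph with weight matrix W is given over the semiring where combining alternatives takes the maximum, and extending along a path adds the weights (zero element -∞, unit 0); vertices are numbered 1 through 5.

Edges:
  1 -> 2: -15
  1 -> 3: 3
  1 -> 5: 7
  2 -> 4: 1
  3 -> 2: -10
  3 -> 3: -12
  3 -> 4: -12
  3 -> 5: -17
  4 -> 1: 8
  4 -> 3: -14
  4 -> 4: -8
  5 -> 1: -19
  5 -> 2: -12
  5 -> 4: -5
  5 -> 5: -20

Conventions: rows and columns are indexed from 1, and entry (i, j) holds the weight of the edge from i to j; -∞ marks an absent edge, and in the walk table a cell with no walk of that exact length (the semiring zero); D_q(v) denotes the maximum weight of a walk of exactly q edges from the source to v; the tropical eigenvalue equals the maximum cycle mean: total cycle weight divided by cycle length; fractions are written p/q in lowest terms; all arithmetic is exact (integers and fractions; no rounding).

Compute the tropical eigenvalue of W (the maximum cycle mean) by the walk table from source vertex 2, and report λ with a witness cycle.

q=0: [-∞, 0, -∞, -∞, -∞]
q=1: [-∞, -∞, -∞, 1, -∞]
q=2: [9, -∞, -13, -7, -∞]
q=3: [1, -6, 12, -15, 16]
q=4: [-3, 4, 4, 11, 8]
q=5: [19, -4, 0, 5, 4]
Optimal cycle mean attained by: cycle 1->5->4->1, total 7 + (-5) + 8, length 3.
Answer: λ = 10/3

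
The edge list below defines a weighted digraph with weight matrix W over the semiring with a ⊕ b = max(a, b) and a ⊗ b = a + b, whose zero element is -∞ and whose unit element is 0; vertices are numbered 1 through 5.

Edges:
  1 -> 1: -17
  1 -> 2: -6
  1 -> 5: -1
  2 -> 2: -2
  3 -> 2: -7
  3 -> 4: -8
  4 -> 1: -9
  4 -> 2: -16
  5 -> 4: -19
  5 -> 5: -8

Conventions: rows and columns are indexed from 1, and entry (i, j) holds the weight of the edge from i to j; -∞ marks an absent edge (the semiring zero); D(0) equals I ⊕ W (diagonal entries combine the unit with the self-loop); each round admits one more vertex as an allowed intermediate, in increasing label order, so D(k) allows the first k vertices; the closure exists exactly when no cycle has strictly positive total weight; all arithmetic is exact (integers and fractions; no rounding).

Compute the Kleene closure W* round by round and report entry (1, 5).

D(0):
  [0, -6, -∞, -∞, -1]
  [-∞, 0, -∞, -∞, -∞]
  [-∞, -7, 0, -8, -∞]
  [-9, -16, -∞, 0, -∞]
  [-∞, -∞, -∞, -19, 0]
D(1):
  [0, -6, -∞, -∞, -1]
  [-∞, 0, -∞, -∞, -∞]
  [-∞, -7, 0, -8, -∞]
  [-9, -15, -∞, 0, -10]
  [-∞, -∞, -∞, -19, 0]
D(2):
  [0, -6, -∞, -∞, -1]
  [-∞, 0, -∞, -∞, -∞]
  [-∞, -7, 0, -8, -∞]
  [-9, -15, -∞, 0, -10]
  [-∞, -∞, -∞, -19, 0]
D(3):
  [0, -6, -∞, -∞, -1]
  [-∞, 0, -∞, -∞, -∞]
  [-∞, -7, 0, -8, -∞]
  [-9, -15, -∞, 0, -10]
  [-∞, -∞, -∞, -19, 0]
D(4):
  [0, -6, -∞, -∞, -1]
  [-∞, 0, -∞, -∞, -∞]
  [-17, -7, 0, -8, -18]
  [-9, -15, -∞, 0, -10]
  [-28, -34, -∞, -19, 0]
D(5):
  [0, -6, -∞, -20, -1]
  [-∞, 0, -∞, -∞, -∞]
  [-17, -7, 0, -8, -18]
  [-9, -15, -∞, 0, -10]
  [-28, -34, -∞, -19, 0]
Answer: W*[1][5] = -1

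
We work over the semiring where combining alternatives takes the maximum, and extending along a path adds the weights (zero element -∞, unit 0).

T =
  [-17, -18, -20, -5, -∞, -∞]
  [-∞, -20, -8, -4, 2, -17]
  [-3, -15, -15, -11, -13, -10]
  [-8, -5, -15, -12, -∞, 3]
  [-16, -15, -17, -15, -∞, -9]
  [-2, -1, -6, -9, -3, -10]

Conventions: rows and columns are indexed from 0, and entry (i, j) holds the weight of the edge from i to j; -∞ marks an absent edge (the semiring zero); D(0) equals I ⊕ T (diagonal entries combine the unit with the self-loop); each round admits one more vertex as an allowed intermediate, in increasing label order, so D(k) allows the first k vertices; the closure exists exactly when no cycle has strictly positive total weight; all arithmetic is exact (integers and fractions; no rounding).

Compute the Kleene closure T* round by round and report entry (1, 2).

D(0):
  [0, -18, -20, -5, -∞, -∞]
  [-∞, 0, -8, -4, 2, -17]
  [-3, -15, 0, -11, -13, -10]
  [-8, -5, -15, 0, -∞, 3]
  [-16, -15, -17, -15, 0, -9]
  [-2, -1, -6, -9, -3, 0]
D(1):
  [0, -18, -20, -5, -∞, -∞]
  [-∞, 0, -8, -4, 2, -17]
  [-3, -15, 0, -8, -13, -10]
  [-8, -5, -15, 0, -∞, 3]
  [-16, -15, -17, -15, 0, -9]
  [-2, -1, -6, -7, -3, 0]
D(2):
  [0, -18, -20, -5, -16, -35]
  [-∞, 0, -8, -4, 2, -17]
  [-3, -15, 0, -8, -13, -10]
  [-8, -5, -13, 0, -3, 3]
  [-16, -15, -17, -15, 0, -9]
  [-2, -1, -6, -5, 1, 0]
D(3):
  [0, -18, -20, -5, -16, -30]
  [-11, 0, -8, -4, 2, -17]
  [-3, -15, 0, -8, -13, -10]
  [-8, -5, -13, 0, -3, 3]
  [-16, -15, -17, -15, 0, -9]
  [-2, -1, -6, -5, 1, 0]
D(4):
  [0, -10, -18, -5, -8, -2]
  [-11, 0, -8, -4, 2, -1]
  [-3, -13, 0, -8, -11, -5]
  [-8, -5, -13, 0, -3, 3]
  [-16, -15, -17, -15, 0, -9]
  [-2, -1, -6, -5, 1, 0]
D(5):
  [0, -10, -18, -5, -8, -2]
  [-11, 0, -8, -4, 2, -1]
  [-3, -13, 0, -8, -11, -5]
  [-8, -5, -13, 0, -3, 3]
  [-16, -15, -17, -15, 0, -9]
  [-2, -1, -6, -5, 1, 0]
D(6):
  [0, -3, -8, -5, -1, -2]
  [-3, 0, -7, -4, 2, -1]
  [-3, -6, 0, -8, -4, -5]
  [1, 2, -3, 0, 4, 3]
  [-11, -10, -15, -14, 0, -9]
  [-2, -1, -6, -5, 1, 0]
Answer: T*[1][2] = -7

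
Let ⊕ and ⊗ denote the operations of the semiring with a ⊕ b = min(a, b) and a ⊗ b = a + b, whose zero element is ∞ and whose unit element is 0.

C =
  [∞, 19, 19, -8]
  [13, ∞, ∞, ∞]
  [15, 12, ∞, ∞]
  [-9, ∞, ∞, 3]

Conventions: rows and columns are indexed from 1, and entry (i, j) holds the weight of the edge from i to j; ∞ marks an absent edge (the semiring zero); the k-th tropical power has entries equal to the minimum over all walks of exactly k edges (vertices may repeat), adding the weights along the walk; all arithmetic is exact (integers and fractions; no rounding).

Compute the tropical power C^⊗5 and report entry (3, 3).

C^⊗2:
  [-17, 31, ∞, -5]
  [∞, 32, 32, 5]
  [25, 34, 34, 7]
  [-6, 10, 10, -17]
C^⊗3:
  [-14, 2, 2, -25]
  [-4, 44, ∞, 8]
  [-2, 44, 44, 10]
  [-26, 13, 13, -14]
C^⊗4:
  [-34, 5, 5, -22]
  [-1, 15, 15, -12]
  [1, 17, 17, -10]
  [-23, -7, -7, -34]
C^⊗5:
  [-31, -15, -15, -42]
  [-21, 18, 18, -9]
  [-19, 20, 20, -7]
  [-43, -4, -4, -31]
Key observation: the optimum is the walk 3->1->4->4->1->3, with weight 15 + (-8) + 3 + (-9) + 19 = 20.
Optimal value attained by: walk 3->1->4->4->1->3.
Answer: (C^⊗5)[3][3] = 20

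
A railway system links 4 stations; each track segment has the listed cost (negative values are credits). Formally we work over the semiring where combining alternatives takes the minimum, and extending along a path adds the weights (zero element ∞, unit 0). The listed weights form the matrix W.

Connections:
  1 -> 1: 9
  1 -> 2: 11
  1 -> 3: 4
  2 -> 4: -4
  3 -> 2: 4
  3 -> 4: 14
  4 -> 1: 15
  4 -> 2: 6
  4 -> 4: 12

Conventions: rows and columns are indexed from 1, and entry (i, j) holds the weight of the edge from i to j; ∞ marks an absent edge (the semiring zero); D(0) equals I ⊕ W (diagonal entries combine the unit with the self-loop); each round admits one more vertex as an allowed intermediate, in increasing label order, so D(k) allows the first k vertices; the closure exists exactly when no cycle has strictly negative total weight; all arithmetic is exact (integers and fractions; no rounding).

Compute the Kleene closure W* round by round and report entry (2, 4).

D(0):
  [0, 11, 4, ∞]
  [∞, 0, ∞, -4]
  [∞, 4, 0, 14]
  [15, 6, ∞, 0]
D(1):
  [0, 11, 4, ∞]
  [∞, 0, ∞, -4]
  [∞, 4, 0, 14]
  [15, 6, 19, 0]
D(2):
  [0, 11, 4, 7]
  [∞, 0, ∞, -4]
  [∞, 4, 0, 0]
  [15, 6, 19, 0]
D(3):
  [0, 8, 4, 4]
  [∞, 0, ∞, -4]
  [∞, 4, 0, 0]
  [15, 6, 19, 0]
D(4):
  [0, 8, 4, 4]
  [11, 0, 15, -4]
  [15, 4, 0, 0]
  [15, 6, 19, 0]
Answer: W*[2][4] = -4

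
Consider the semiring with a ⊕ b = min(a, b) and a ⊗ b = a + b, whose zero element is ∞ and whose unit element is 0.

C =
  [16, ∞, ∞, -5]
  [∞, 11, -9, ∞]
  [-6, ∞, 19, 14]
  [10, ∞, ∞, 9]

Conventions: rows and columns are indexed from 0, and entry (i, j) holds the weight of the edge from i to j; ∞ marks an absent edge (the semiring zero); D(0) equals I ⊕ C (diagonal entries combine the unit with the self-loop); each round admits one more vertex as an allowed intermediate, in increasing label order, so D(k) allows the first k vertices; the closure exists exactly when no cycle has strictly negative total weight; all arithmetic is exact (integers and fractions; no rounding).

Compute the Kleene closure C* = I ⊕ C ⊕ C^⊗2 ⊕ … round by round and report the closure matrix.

D(0):
  [0, ∞, ∞, -5]
  [∞, 0, -9, ∞]
  [-6, ∞, 0, 14]
  [10, ∞, ∞, 0]
D(1):
  [0, ∞, ∞, -5]
  [∞, 0, -9, ∞]
  [-6, ∞, 0, -11]
  [10, ∞, ∞, 0]
D(2):
  [0, ∞, ∞, -5]
  [∞, 0, -9, ∞]
  [-6, ∞, 0, -11]
  [10, ∞, ∞, 0]
D(3):
  [0, ∞, ∞, -5]
  [-15, 0, -9, -20]
  [-6, ∞, 0, -11]
  [10, ∞, ∞, 0]
D(4):
  [0, ∞, ∞, -5]
  [-15, 0, -9, -20]
  [-6, ∞, 0, -11]
  [10, ∞, ∞, 0]
Answer: C* = [[0, ∞, ∞, -5], [-15, 0, -9, -20], [-6, ∞, 0, -11], [10, ∞, ∞, 0]]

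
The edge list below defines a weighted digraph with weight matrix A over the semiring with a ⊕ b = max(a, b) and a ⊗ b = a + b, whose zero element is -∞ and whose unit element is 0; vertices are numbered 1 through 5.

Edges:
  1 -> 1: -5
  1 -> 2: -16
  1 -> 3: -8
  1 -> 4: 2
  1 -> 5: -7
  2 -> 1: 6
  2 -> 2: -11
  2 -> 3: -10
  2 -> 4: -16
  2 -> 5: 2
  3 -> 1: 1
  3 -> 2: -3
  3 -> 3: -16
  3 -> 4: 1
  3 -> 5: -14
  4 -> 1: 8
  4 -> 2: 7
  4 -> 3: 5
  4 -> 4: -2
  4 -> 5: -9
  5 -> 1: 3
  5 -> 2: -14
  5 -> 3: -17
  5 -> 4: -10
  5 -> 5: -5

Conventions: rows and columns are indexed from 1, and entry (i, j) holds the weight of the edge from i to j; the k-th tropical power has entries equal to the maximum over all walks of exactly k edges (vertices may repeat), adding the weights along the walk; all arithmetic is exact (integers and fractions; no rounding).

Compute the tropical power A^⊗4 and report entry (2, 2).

A^⊗2:
  [10, 9, 7, 0, -7]
  [5, -9, -2, 8, -1]
  [9, 8, 6, 3, -1]
  [13, 5, 3, 10, 9]
  [-2, -3, -5, 5, -4]
A^⊗3:
  [15, 7, 5, 12, 11]
  [16, 15, 13, 7, -1]
  [14, 10, 8, 11, 10]
  [18, 17, 15, 15, 7]
  [13, 12, 10, 3, -1]
A^⊗4:
  [20, 19, 17, 17, 9]
  [21, 14, 12, 18, 17]
  [19, 18, 16, 16, 12]
  [23, 22, 20, 20, 19]
  [18, 10, 8, 15, 14]
Key observation: the optimum is the walk 2->5->1->4->2, with weight 2 + 3 + 2 + 7 = 14.
Optimal value attained by: walk 2->5->1->4->2.
Answer: (A^⊗4)[2][2] = 14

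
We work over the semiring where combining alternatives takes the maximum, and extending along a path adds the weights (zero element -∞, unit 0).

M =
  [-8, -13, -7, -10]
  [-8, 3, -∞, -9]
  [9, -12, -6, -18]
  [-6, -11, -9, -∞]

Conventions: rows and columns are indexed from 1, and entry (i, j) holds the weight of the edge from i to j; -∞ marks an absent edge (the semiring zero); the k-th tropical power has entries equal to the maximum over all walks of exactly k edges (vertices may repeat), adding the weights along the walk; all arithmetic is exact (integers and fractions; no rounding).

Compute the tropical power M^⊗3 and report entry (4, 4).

M^⊗2:
  [2, -10, -13, -18]
  [-5, 6, -15, -6]
  [3, -4, 2, -1]
  [0, -8, -13, -16]
M^⊗3:
  [-4, -7, -5, -8]
  [-2, 9, -12, -3]
  [11, -1, -4, -7]
  [-4, -5, -7, -10]
Key observation: the optimum is the walk 4->3->1->4, with weight (-9) + 9 + (-10) = -10.
Optimal value attained by: walk 4->3->1->4.
Answer: (M^⊗3)[4][4] = -10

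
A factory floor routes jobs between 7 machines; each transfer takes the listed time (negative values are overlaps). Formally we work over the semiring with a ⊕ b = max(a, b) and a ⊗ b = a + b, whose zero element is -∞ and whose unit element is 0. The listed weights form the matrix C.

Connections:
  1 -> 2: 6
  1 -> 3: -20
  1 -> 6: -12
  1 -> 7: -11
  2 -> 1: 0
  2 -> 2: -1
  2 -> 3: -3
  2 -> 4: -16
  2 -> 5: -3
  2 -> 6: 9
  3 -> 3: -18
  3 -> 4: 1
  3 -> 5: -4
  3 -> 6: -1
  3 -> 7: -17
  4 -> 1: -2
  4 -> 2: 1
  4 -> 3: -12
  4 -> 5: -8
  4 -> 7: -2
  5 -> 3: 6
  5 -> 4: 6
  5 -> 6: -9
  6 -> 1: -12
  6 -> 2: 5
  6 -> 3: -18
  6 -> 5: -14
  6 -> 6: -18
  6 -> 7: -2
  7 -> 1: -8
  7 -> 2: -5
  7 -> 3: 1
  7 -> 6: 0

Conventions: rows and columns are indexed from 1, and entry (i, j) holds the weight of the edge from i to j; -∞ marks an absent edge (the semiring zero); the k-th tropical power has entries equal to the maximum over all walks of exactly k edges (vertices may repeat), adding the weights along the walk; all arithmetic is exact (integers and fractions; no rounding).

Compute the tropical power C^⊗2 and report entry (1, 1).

C^⊗2:
  [6, 5, 3, -10, 3, 15, -14]
  [-1, 14, 3, 3, -4, 8, 7]
  [-1, 4, 2, 2, -7, -13, -1]
  [1, 4, -1, -2, -2, 10, -13]
  [4, 7, -6, 7, 2, 5, 4]
  [5, 4, 2, -8, 2, 14, -20]
  [-5, 5, -8, 2, -3, 4, -2]
Key observation: the optimum is the walk 1->2->1, with weight 6 + 0 = 6.
Optimal value attained by: walk 1->2->1.
Answer: (C^⊗2)[1][1] = 6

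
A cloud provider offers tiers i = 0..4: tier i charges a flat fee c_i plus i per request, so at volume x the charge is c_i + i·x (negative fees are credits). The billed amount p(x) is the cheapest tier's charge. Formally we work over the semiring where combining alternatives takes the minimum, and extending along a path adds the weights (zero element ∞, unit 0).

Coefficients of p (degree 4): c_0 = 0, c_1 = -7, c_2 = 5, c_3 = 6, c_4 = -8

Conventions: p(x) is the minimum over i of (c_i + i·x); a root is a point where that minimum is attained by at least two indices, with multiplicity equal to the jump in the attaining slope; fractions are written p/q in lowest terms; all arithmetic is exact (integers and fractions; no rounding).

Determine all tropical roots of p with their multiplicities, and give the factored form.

hull edge (i=0, c=0) to (i=1, c=-7): slope -7, span 1
hull edge (i=1, c=-7) to (i=4, c=-8): slope -1/3, span 3
Factored form: p(x) = -8 ⊗ (x ⊕ 1/3) ⊗ (x ⊕ 1/3) ⊗ (x ⊕ 1/3) ⊗ (x ⊕ 7)
Answer: roots = 1/3 (mult 3), 7 (mult 1)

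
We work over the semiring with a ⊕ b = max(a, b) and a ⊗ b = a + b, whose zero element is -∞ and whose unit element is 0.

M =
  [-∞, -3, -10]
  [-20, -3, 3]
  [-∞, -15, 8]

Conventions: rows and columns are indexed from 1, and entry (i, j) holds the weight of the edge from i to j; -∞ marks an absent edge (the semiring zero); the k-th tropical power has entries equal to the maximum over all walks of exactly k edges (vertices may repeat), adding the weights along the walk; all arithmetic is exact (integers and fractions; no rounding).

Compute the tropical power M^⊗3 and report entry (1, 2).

M^⊗2:
  [-23, -6, 0]
  [-23, -6, 11]
  [-35, -7, 16]
M^⊗3:
  [-26, -9, 8]
  [-26, -4, 19]
  [-27, 1, 24]
Key observation: the optimum is the walk 1->2->2->2, with weight (-3) + (-3) + (-3) = -9.
Optimal value attained by: walk 1->2->2->2.
Answer: (M^⊗3)[1][2] = -9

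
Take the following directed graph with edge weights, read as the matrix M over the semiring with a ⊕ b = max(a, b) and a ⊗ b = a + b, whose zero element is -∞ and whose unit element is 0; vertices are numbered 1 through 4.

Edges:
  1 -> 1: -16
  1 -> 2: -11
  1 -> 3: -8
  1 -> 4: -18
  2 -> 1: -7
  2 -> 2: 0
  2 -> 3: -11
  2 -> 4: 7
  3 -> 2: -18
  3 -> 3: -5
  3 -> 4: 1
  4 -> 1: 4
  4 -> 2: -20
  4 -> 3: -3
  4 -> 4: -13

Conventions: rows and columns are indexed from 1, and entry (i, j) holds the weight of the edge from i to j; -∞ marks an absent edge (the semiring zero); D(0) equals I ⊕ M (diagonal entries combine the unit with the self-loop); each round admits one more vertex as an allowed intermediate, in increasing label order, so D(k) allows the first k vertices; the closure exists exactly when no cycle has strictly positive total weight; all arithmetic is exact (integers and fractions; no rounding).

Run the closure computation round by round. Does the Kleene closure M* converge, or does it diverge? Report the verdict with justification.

D(0):
  [0, -11, -8, -18]
  [-7, 0, -11, 7]
  [-∞, -18, 0, 1]
  [4, -20, -3, 0]
D(1):
  [0, -11, -8, -18]
  [-7, 0, -11, 7]
  [-∞, -18, 0, 1]
  [4, -7, -3, 0]
D(2):
  [0, -11, -8, -4]
  [-7, 0, -11, 7]
  [-25, -18, 0, 1]
  [4, -7, -3, 0]
D(3):
  [0, -11, -8, -4]
  [-7, 0, -11, 7]
  [-25, -18, 0, 1]
  [4, -7, -3, 0]
D(4):
  [0, -11, -7, -4]
  [11, 0, 4, 7]
  [5, -6, 0, 1]
  [4, -7, -3, 0]
Key observation: every diagonal entry stays at the unit through all rounds, so no improving cycle exists.
Answer: CONVERGES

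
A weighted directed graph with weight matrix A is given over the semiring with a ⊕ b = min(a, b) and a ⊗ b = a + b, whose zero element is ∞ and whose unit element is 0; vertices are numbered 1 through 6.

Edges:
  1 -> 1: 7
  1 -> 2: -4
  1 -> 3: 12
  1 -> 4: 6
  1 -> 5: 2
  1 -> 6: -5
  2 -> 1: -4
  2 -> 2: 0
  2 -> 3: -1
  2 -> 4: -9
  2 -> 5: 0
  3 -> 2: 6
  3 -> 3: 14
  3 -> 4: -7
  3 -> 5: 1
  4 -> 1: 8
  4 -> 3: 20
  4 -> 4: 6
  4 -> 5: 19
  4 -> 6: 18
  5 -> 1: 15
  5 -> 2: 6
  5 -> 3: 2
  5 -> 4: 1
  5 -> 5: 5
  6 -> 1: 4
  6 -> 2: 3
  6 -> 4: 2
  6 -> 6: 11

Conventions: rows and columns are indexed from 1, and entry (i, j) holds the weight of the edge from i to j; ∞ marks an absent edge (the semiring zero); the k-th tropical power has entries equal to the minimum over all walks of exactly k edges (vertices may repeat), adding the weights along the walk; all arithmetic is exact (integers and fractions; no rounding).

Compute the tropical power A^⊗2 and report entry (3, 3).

A^⊗2:
  [-8, -4, -5, -13, -4, 2]
  [-4, -8, -1, -9, -2, -9]
  [1, 6, 3, -3, 6, 11]
  [14, 4, 20, 12, 10, 3]
  [2, 6, 5, -5, 3, 10]
  [-1, 0, 2, -6, 3, -1]
Key observation: the optimum is the walk 3->5->3, with weight 1 + 2 = 3.
Optimal value attained by: walk 3->5->3.
Answer: (A^⊗2)[3][3] = 3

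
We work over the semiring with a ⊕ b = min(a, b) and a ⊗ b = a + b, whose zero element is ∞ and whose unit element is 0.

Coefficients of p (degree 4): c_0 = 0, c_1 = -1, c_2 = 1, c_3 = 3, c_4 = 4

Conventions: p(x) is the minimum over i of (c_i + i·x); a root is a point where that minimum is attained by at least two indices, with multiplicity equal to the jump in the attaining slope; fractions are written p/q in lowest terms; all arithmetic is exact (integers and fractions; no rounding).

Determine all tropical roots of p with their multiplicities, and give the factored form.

hull edge (i=0, c=0) to (i=1, c=-1): slope -1, span 1
hull edge (i=1, c=-1) to (i=4, c=4): slope 5/3, span 3
Factored form: p(x) = 4 ⊗ (x ⊕ (-5/3)) ⊗ (x ⊕ (-5/3)) ⊗ (x ⊕ (-5/3)) ⊗ (x ⊕ 1)
Answer: roots = -5/3 (mult 3), 1 (mult 1)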